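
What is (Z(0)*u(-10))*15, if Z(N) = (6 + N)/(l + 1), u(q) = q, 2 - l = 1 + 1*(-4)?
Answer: -150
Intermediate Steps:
l = 5 (l = 2 - (1 + 1*(-4)) = 2 - (1 - 4) = 2 - 1*(-3) = 2 + 3 = 5)
Z(N) = 1 + N/6 (Z(N) = (6 + N)/(5 + 1) = (6 + N)/6 = (6 + N)*(⅙) = 1 + N/6)
(Z(0)*u(-10))*15 = ((1 + (⅙)*0)*(-10))*15 = ((1 + 0)*(-10))*15 = (1*(-10))*15 = -10*15 = -150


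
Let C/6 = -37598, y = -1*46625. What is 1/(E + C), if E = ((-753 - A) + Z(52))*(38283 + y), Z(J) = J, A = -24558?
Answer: -1/199240682 ≈ -5.0191e-9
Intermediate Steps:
y = -46625
C = -225588 (C = 6*(-37598) = -225588)
E = -199015094 (E = ((-753 - 1*(-24558)) + 52)*(38283 - 46625) = ((-753 + 24558) + 52)*(-8342) = (23805 + 52)*(-8342) = 23857*(-8342) = -199015094)
1/(E + C) = 1/(-199015094 - 225588) = 1/(-199240682) = -1/199240682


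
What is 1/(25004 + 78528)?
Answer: 1/103532 ≈ 9.6588e-6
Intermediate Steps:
1/(25004 + 78528) = 1/103532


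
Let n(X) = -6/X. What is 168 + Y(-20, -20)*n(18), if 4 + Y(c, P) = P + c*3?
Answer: 196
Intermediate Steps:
Y(c, P) = -4 + P + 3*c (Y(c, P) = -4 + (P + c*3) = -4 + (P + 3*c) = -4 + P + 3*c)
168 + Y(-20, -20)*n(18) = 168 + (-4 - 20 + 3*(-20))*(-6/18) = 168 + (-4 - 20 - 60)*(-6*1/18) = 168 - 84*(-⅓) = 168 + 28 = 196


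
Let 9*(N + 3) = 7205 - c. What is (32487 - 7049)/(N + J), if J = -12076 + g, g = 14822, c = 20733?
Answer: 228942/11159 ≈ 20.516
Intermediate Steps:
J = 2746 (J = -12076 + 14822 = 2746)
N = -13555/9 (N = -3 + (7205 - 1*20733)/9 = -3 + (7205 - 20733)/9 = -3 + (⅑)*(-13528) = -3 - 13528/9 = -13555/9 ≈ -1506.1)
(32487 - 7049)/(N + J) = (32487 - 7049)/(-13555/9 + 2746) = 25438/(11159/9) = 25438*(9/11159) = 228942/11159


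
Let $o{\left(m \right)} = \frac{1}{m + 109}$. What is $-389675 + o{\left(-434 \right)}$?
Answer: $- \frac{126644376}{325} \approx -3.8968 \cdot 10^{5}$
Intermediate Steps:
$o{\left(m \right)} = \frac{1}{109 + m}$
$-389675 + o{\left(-434 \right)} = -389675 + \frac{1}{109 - 434} = -389675 + \frac{1}{-325} = -389675 - \frac{1}{325} = - \frac{126644376}{325}$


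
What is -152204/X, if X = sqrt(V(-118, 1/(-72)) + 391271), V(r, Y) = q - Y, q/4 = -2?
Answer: -913224*sqrt(56341874)/28170937 ≈ -243.33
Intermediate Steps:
q = -8 (q = 4*(-2) = -8)
V(r, Y) = -8 - Y
X = sqrt(56341874)/12 (X = sqrt((-8 - 1/(-72)) + 391271) = sqrt((-8 - 1*(-1/72)) + 391271) = sqrt((-8 + 1/72) + 391271) = sqrt(-575/72 + 391271) = sqrt(28170937/72) = sqrt(56341874)/12 ≈ 625.51)
-152204/X = -152204*6*sqrt(56341874)/28170937 = -913224*sqrt(56341874)/28170937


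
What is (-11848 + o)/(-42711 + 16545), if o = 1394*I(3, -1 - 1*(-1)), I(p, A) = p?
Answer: 3833/13083 ≈ 0.29298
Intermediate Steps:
o = 4182 (o = 1394*3 = 4182)
(-11848 + o)/(-42711 + 16545) = (-11848 + 4182)/(-42711 + 16545) = -7666/(-26166) = -7666*(-1/26166) = 3833/13083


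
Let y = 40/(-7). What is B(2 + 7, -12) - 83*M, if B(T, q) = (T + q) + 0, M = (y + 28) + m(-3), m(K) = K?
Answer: -11226/7 ≈ -1603.7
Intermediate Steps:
y = -40/7 (y = 40*(-⅐) = -40/7 ≈ -5.7143)
M = 135/7 (M = (-40/7 + 28) - 3 = 156/7 - 3 = 135/7 ≈ 19.286)
B(T, q) = T + q
B(2 + 7, -12) - 83*M = ((2 + 7) - 12) - 83*135/7 = (9 - 12) - 11205/7 = -3 - 11205/7 = -11226/7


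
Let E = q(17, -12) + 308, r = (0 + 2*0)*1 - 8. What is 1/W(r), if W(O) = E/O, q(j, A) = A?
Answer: -1/37 ≈ -0.027027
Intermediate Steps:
r = -8 (r = (0 + 0)*1 - 8 = 0*1 - 8 = 0 - 8 = -8)
E = 296 (E = -12 + 308 = 296)
W(O) = 296/O
1/W(r) = 1/(296/(-8)) = 1/(296*(-1/8)) = 1/(-37) = -1/37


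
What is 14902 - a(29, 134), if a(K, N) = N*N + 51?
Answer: -3105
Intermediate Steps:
a(K, N) = 51 + N² (a(K, N) = N² + 51 = 51 + N²)
14902 - a(29, 134) = 14902 - (51 + 134²) = 14902 - (51 + 17956) = 14902 - 1*18007 = 14902 - 18007 = -3105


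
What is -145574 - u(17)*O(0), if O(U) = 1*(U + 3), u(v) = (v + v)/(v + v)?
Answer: -145577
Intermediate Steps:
u(v) = 1 (u(v) = (2*v)/((2*v)) = (2*v)*(1/(2*v)) = 1)
O(U) = 3 + U (O(U) = 1*(3 + U) = 3 + U)
-145574 - u(17)*O(0) = -145574 - (3 + 0) = -145574 - 3 = -145577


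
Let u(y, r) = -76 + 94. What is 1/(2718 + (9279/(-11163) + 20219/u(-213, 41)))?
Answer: 66978/257225429 ≈ 0.00026039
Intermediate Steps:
u(y, r) = 18
1/(2718 + (9279/(-11163) + 20219/u(-213, 41))) = 1/(2718 + (9279/(-11163) + 20219/18)) = 1/(2718 + (9279*(-1/11163) + 20219*(1/18))) = 1/(2718 + (-3093/3721 + 20219/18)) = 1/(2718 + 75179225/66978) = 1/(257225429/66978) = 66978/257225429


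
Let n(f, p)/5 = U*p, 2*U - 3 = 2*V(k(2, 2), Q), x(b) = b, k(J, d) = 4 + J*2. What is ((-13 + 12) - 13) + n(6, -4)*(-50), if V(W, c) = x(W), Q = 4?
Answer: 9486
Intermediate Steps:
k(J, d) = 4 + 2*J
V(W, c) = W
U = 19/2 (U = 3/2 + (2*(4 + 2*2))/2 = 3/2 + (2*(4 + 4))/2 = 3/2 + (2*8)/2 = 3/2 + (1/2)*16 = 3/2 + 8 = 19/2 ≈ 9.5000)
n(f, p) = 95*p/2 (n(f, p) = 5*(19*p/2) = 95*p/2)
((-13 + 12) - 13) + n(6, -4)*(-50) = ((-13 + 12) - 13) + ((95/2)*(-4))*(-50) = (-1 - 13) - 190*(-50) = -14 + 9500 = 9486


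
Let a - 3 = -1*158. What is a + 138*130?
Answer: 17785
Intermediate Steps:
a = -155 (a = 3 - 1*158 = 3 - 158 = -155)
a + 138*130 = -155 + 138*130 = -155 + 17940 = 17785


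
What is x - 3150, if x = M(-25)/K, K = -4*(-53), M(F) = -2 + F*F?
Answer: -667177/212 ≈ -3147.1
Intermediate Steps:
M(F) = -2 + F²
K = 212
x = 623/212 (x = (-2 + (-25)²)/212 = (-2 + 625)*(1/212) = 623*(1/212) = 623/212 ≈ 2.9387)
x - 3150 = 623/212 - 3150 = -667177/212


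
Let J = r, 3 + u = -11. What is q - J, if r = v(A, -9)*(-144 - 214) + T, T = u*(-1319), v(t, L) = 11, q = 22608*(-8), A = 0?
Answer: -195392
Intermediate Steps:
u = -14 (u = -3 - 11 = -14)
q = -180864
T = 18466 (T = -14*(-1319) = 18466)
r = 14528 (r = 11*(-144 - 214) + 18466 = 11*(-358) + 18466 = -3938 + 18466 = 14528)
J = 14528
q - J = -180864 - 1*14528 = -180864 - 14528 = -195392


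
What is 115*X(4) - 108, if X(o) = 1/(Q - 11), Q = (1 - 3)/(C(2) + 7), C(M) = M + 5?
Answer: -9229/78 ≈ -118.32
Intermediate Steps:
C(M) = 5 + M
Q = -⅐ (Q = (1 - 3)/((5 + 2) + 7) = -2/(7 + 7) = -2/14 = -2*1/14 = -⅐ ≈ -0.14286)
X(o) = -7/78 (X(o) = 1/(-⅐ - 11) = 1/(-78/7) = -7/78)
115*X(4) - 108 = 115*(-7/78) - 108 = -805/78 - 108 = -9229/78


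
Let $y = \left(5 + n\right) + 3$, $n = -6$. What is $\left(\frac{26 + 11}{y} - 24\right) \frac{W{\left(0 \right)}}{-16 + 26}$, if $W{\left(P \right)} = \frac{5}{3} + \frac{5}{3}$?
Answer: $- \frac{11}{6} \approx -1.8333$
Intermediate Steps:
$W{\left(P \right)} = \frac{10}{3}$ ($W{\left(P \right)} = 5 \cdot \frac{1}{3} + 5 \cdot \frac{1}{3} = \frac{5}{3} + \frac{5}{3} = \frac{10}{3}$)
$y = 2$ ($y = \left(5 - 6\right) + 3 = -1 + 3 = 2$)
$\left(\frac{26 + 11}{y} - 24\right) \frac{W{\left(0 \right)}}{-16 + 26} = \left(\frac{26 + 11}{2} - 24\right) \frac{10}{3 \left(-16 + 26\right)} = \left(37 \cdot \frac{1}{2} - 24\right) \frac{10}{3 \cdot 10} = \left(\frac{37}{2} - 24\right) \frac{10}{3} \cdot \frac{1}{10} = \left(- \frac{11}{2}\right) \frac{1}{3} = - \frac{11}{6}$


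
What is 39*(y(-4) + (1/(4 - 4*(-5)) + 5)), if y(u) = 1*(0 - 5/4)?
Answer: 1183/8 ≈ 147.88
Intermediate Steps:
y(u) = -5/4 (y(u) = 1*(0 - 5*1/4) = 1*(0 - 5/4) = 1*(-5/4) = -5/4)
39*(y(-4) + (1/(4 - 4*(-5)) + 5)) = 39*(-5/4 + (1/(4 - 4*(-5)) + 5)) = 39*(-5/4 + (1/(4 + 20) + 5)) = 39*(-5/4 + (1/24 + 5)) = 39*(-5/4 + 121/24) = 39*(91/24) = 1183/8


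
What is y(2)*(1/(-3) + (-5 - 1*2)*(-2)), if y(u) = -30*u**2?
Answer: -1640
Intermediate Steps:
y(2)*(1/(-3) + (-5 - 1*2)*(-2)) = (-30*2**2)*(1/(-3) + (-5 - 1*2)*(-2)) = (-30*4)*(-1/3 + (-5 - 2)*(-2)) = -120*(-1/3 - 7*(-2)) = -120*(-1/3 + 14) = -120*41/3 = -1640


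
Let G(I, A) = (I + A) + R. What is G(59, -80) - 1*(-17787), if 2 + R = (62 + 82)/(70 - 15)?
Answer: 977164/55 ≈ 17767.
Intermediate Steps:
R = 34/55 (R = -2 + (62 + 82)/(70 - 15) = -2 + 144/55 = 34/55 ≈ 0.61818)
G(I, A) = 34/55 + A + I (G(I, A) = (I + A) + 34/55 = (A + I) + 34/55 = 34/55 + A + I)
G(59, -80) - 1*(-17787) = (34/55 - 80 + 59) - 1*(-17787) = -1121/55 + 17787 = 977164/55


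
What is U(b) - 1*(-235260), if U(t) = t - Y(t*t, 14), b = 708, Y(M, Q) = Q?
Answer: 235954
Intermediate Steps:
U(t) = -14 + t (U(t) = t - 1*14 = t - 14 = -14 + t)
U(b) - 1*(-235260) = (-14 + 708) - 1*(-235260) = 694 + 235260 = 235954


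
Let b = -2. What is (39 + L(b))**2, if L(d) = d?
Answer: 1369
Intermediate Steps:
(39 + L(b))**2 = (39 - 2)**2 = 37**2 = 1369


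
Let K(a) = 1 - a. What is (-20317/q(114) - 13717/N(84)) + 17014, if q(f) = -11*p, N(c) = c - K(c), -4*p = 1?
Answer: 1593825/167 ≈ 9543.9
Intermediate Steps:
p = -¼ (p = -¼*1 = -¼ ≈ -0.25000)
N(c) = -1 + 2*c (N(c) = c - (1 - c) = c + (-1 + c) = -1 + 2*c)
q(f) = 11/4 (q(f) = -11*(-¼) = 11/4)
(-20317/q(114) - 13717/N(84)) + 17014 = (-20317/11/4 - 13717/(-1 + 2*84)) + 17014 = (-20317*4/11 - 13717/(-1 + 168)) + 17014 = (-7388 - 13717/167) + 17014 = -1247513/167 + 17014 = 1593825/167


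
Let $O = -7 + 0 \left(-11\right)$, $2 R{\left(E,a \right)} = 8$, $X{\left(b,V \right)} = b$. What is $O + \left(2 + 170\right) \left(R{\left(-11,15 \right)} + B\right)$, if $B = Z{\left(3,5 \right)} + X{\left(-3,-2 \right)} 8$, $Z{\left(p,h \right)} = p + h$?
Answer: $-2071$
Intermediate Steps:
$R{\left(E,a \right)} = 4$ ($R{\left(E,a \right)} = \frac{1}{2} \cdot 8 = 4$)
$Z{\left(p,h \right)} = h + p$
$B = -16$ ($B = \left(5 + 3\right) - 24 = 8 - 24 = -16$)
$O = -7$ ($O = -7 + 0 = -7$)
$O + \left(2 + 170\right) \left(R{\left(-11,15 \right)} + B\right) = -7 + \left(2 + 170\right) \left(4 - 16\right) = -7 + 172 \left(-12\right) = -7 - 2064 = -2071$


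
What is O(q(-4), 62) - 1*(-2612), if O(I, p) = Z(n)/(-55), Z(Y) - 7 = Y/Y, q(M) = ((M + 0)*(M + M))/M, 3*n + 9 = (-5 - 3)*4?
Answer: 143652/55 ≈ 2611.9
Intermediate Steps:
n = -41/3 (n = -3 + ((-5 - 3)*4)/3 = -3 + (-8*4)/3 = -3 + (⅓)*(-32) = -3 - 32/3 = -41/3 ≈ -13.667)
q(M) = 2*M (q(M) = (M*(2*M))/M = (2*M²)/M = 2*M)
Z(Y) = 8 (Z(Y) = 7 + Y/Y = 7 + 1 = 8)
O(I, p) = -8/55 (O(I, p) = 8/(-55) = 8*(-1/55) = -8/55)
O(q(-4), 62) - 1*(-2612) = -8/55 - 1*(-2612) = -8/55 + 2612 = 143652/55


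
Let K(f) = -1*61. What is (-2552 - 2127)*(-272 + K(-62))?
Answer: 1558107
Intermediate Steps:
K(f) = -61
(-2552 - 2127)*(-272 + K(-62)) = (-2552 - 2127)*(-272 - 61) = -4679*(-333) = 1558107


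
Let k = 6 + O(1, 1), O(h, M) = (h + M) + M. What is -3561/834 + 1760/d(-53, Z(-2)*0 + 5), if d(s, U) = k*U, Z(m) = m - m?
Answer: 87173/2502 ≈ 34.841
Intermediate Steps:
O(h, M) = h + 2*M (O(h, M) = (M + h) + M = h + 2*M)
Z(m) = 0
k = 9 (k = 6 + (1 + 2*1) = 6 + (1 + 2) = 6 + 3 = 9)
d(s, U) = 9*U
-3561/834 + 1760/d(-53, Z(-2)*0 + 5) = -3561/834 + 1760/((9*(0*0 + 5))) = -3561*1/834 + 1760/((9*(0 + 5))) = -1187/278 + 1760/((9*5)) = -1187/278 + 1760/45 = -1187/278 + 1760*(1/45) = -1187/278 + 352/9 = 87173/2502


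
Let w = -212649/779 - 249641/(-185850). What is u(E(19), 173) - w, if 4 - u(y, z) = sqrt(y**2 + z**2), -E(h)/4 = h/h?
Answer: 5700779273/20682450 - sqrt(29945) ≈ 102.59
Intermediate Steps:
E(h) = -4 (E(h) = -4*h/h = -4*1 = -4)
w = -5618049473/20682450 (w = -212649*1/779 - 249641*(-1/185850) = -212649/779 + 35663/26550 = -5618049473/20682450 ≈ -271.63)
u(y, z) = 4 - sqrt(y**2 + z**2)
u(E(19), 173) - w = (4 - sqrt((-4)**2 + 173**2)) - 1*(-5618049473/20682450) = (4 - sqrt(16 + 29929)) + 5618049473/20682450 = (4 - sqrt(29945)) + 5618049473/20682450 = 5700779273/20682450 - sqrt(29945)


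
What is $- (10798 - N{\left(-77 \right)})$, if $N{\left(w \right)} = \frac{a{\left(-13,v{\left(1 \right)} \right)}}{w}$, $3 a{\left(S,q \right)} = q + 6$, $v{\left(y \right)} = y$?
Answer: $- \frac{356335}{33} \approx -10798.0$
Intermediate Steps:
$a{\left(S,q \right)} = 2 + \frac{q}{3}$ ($a{\left(S,q \right)} = \frac{q + 6}{3} = \frac{6 + q}{3} = 2 + \frac{q}{3}$)
$N{\left(w \right)} = \frac{7}{3 w}$ ($N{\left(w \right)} = \frac{2 + \frac{1}{3} \cdot 1}{w} = \frac{2 + \frac{1}{3}}{w} = \frac{7}{3 w}$)
$- (10798 - N{\left(-77 \right)}) = - (10798 - \frac{7}{3 \left(-77\right)}) = - (10798 - \frac{7}{3} \left(- \frac{1}{77}\right)) = - (10798 - - \frac{1}{33}) = - (10798 + \frac{1}{33}) = \left(-1\right) \frac{356335}{33} = - \frac{356335}{33}$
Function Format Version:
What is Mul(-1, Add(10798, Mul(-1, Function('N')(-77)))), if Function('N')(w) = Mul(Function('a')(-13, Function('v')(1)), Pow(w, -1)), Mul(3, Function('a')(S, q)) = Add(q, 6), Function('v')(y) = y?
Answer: Rational(-356335, 33) ≈ -10798.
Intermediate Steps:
Function('a')(S, q) = Add(2, Mul(Rational(1, 3), q)) (Function('a')(S, q) = Mul(Rational(1, 3), Add(q, 6)) = Mul(Rational(1, 3), Add(6, q)) = Add(2, Mul(Rational(1, 3), q)))
Function('N')(w) = Mul(Rational(7, 3), Pow(w, -1)) (Function('N')(w) = Mul(Add(2, Mul(Rational(1, 3), 1)), Pow(w, -1)) = Mul(Add(2, Rational(1, 3)), Pow(w, -1)) = Mul(Rational(7, 3), Pow(w, -1)))
Mul(-1, Add(10798, Mul(-1, Function('N')(-77)))) = Mul(-1, Add(10798, Mul(-1, Mul(Rational(7, 3), Pow(-77, -1))))) = Mul(-1, Add(10798, Mul(-1, Mul(Rational(7, 3), Rational(-1, 77))))) = Mul(-1, Add(10798, Mul(-1, Rational(-1, 33)))) = Mul(-1, Add(10798, Rational(1, 33))) = Mul(-1, Rational(356335, 33)) = Rational(-356335, 33)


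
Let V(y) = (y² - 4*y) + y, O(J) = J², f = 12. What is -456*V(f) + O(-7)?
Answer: -49199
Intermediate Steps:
V(y) = y² - 3*y
-456*V(f) + O(-7) = -5472*(-3 + 12) + (-7)² = -5472*9 + 49 = -456*108 + 49 = -49248 + 49 = -49199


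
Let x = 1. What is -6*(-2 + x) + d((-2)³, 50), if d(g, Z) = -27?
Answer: -21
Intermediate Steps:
-6*(-2 + x) + d((-2)³, 50) = -6*(-2 + 1) - 27 = -6*(-1) - 27 = 6 - 27 = -21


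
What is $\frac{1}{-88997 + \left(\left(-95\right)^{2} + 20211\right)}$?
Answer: $- \frac{1}{59761} \approx -1.6733 \cdot 10^{-5}$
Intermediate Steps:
$\frac{1}{-88997 + \left(\left(-95\right)^{2} + 20211\right)} = \frac{1}{-88997 + \left(9025 + 20211\right)} = \frac{1}{-88997 + 29236} = \frac{1}{-59761} = - \frac{1}{59761}$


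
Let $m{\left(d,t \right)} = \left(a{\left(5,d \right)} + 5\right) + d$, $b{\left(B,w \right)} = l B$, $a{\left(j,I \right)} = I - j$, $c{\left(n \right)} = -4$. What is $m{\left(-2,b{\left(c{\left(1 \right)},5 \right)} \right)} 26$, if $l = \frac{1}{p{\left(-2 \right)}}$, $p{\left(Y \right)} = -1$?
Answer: $-104$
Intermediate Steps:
$l = -1$ ($l = \frac{1}{-1} = -1$)
$b{\left(B,w \right)} = - B$
$m{\left(d,t \right)} = 2 d$ ($m{\left(d,t \right)} = \left(\left(d - 5\right) + 5\right) + d = \left(\left(-5 + d\right) + 5\right) + d = d + d = 2 d$)
$m{\left(-2,b{\left(c{\left(1 \right)},5 \right)} \right)} 26 = 2 \left(-2\right) 26 = \left(-4\right) 26 = -104$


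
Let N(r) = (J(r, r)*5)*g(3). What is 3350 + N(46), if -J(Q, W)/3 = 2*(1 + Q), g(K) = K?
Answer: -880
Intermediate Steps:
J(Q, W) = -6 - 6*Q (J(Q, W) = -6*(1 + Q) = -3*(2 + 2*Q) = -6 - 6*Q)
N(r) = -90 - 90*r (N(r) = ((-6 - 6*r)*5)*3 = (-30 - 30*r)*3 = -90 - 90*r)
3350 + N(46) = 3350 + (-90 - 90*46) = 3350 + (-90 - 4140) = 3350 - 4230 = -880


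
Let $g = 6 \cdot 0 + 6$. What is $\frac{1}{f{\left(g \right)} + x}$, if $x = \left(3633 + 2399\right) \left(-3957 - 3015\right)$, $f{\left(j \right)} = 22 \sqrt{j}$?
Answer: $- \frac{1752296}{73692990518663} - \frac{11 \sqrt{6}}{884315886223956} \approx -2.3778 \cdot 10^{-8}$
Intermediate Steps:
$g = 6$ ($g = 0 + 6 = 6$)
$x = -42055104$ ($x = 6032 \left(-6972\right) = -42055104$)
$\frac{1}{f{\left(g \right)} + x} = \frac{1}{22 \sqrt{6} - 42055104} = \frac{1}{-42055104 + 22 \sqrt{6}}$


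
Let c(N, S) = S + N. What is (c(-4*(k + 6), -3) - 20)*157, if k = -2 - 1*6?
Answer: -2355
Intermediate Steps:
k = -8 (k = -2 - 6 = -8)
c(N, S) = N + S
(c(-4*(k + 6), -3) - 20)*157 = ((-4*(-8 + 6) - 3) - 20)*157 = ((-4*(-2) - 3) - 20)*157 = ((8 - 3) - 20)*157 = (5 - 20)*157 = -15*157 = -2355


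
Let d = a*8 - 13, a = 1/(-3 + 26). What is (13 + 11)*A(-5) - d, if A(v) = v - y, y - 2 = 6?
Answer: -6885/23 ≈ -299.35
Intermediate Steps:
y = 8 (y = 2 + 6 = 8)
A(v) = -8 + v (A(v) = v - 1*8 = v - 8 = -8 + v)
a = 1/23 ≈ 0.043478
d = -291/23 (d = (1/23)*8 - 13 = 8/23 - 13 = -291/23 ≈ -12.652)
(13 + 11)*A(-5) - d = (13 + 11)*(-8 - 5) - 1*(-291/23) = 24*(-13) + 291/23 = -312 + 291/23 = -6885/23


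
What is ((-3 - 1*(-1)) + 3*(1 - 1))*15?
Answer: -30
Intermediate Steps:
((-3 - 1*(-1)) + 3*(1 - 1))*15 = ((-3 + 1) + 3*0)*15 = (-2 + 0)*15 = -2*15 = -30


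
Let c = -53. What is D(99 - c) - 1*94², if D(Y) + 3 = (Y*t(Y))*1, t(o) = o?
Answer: 14265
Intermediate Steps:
D(Y) = -3 + Y² (D(Y) = -3 + (Y*Y)*1 = -3 + Y²*1 = -3 + Y²)
D(99 - c) - 1*94² = (-3 + (99 - 1*(-53))²) - 1*94² = (-3 + (99 + 53)²) - 1*8836 = (-3 + 152²) - 8836 = (-3 + 23104) - 8836 = 23101 - 8836 = 14265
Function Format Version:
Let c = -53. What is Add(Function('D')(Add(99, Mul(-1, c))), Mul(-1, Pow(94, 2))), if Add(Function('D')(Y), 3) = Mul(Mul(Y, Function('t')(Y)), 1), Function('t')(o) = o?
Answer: 14265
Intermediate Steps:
Function('D')(Y) = Add(-3, Pow(Y, 2)) (Function('D')(Y) = Add(-3, Mul(Mul(Y, Y), 1)) = Add(-3, Mul(Pow(Y, 2), 1)) = Add(-3, Pow(Y, 2)))
Add(Function('D')(Add(99, Mul(-1, c))), Mul(-1, Pow(94, 2))) = Add(Add(-3, Pow(Add(99, Mul(-1, -53)), 2)), Mul(-1, Pow(94, 2))) = Add(Add(-3, Pow(Add(99, 53), 2)), Mul(-1, 8836)) = Add(Add(-3, Pow(152, 2)), -8836) = Add(Add(-3, 23104), -8836) = Add(23101, -8836) = 14265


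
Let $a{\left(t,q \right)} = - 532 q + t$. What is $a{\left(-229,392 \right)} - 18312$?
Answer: $-227085$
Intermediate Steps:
$a{\left(t,q \right)} = t - 532 q$
$a{\left(-229,392 \right)} - 18312 = \left(-229 - 208544\right) - 18312 = -208773 - 18312 = -227085$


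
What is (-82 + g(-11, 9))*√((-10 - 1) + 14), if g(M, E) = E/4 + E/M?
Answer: -3545*√3/44 ≈ -139.55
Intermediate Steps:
g(M, E) = E/4 + E/M (g(M, E) = E*(¼) + E/M = E/4 + E/M)
(-82 + g(-11, 9))*√((-10 - 1) + 14) = (-82 + ((¼)*9 + 9/(-11)))*√((-10 - 1) + 14) = (-82 + (9/4 + 9*(-1/11)))*√(-11 + 14) = (-82 + (9/4 - 9/11))*√3 = (-82 + 63/44)*√3 = -3545*√3/44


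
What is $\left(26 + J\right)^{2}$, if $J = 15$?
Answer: $1681$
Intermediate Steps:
$\left(26 + J\right)^{2} = \left(26 + 15\right)^{2} = 41^{2} = 1681$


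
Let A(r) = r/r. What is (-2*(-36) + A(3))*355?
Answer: 25915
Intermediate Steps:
A(r) = 1
(-2*(-36) + A(3))*355 = (-2*(-36) + 1)*355 = (72 + 1)*355 = 73*355 = 25915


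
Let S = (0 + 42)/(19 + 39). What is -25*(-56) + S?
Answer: 40621/29 ≈ 1400.7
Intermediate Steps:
S = 21/29 (S = 42/58 = 42*(1/58) = 21/29 ≈ 0.72414)
-25*(-56) + S = -25*(-56) + 21/29 = 1400 + 21/29 = 40621/29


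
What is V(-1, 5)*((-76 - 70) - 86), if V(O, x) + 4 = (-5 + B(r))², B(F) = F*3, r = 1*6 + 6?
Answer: -222024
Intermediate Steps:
r = 12 (r = 6 + 6 = 12)
B(F) = 3*F
V(O, x) = 957 (V(O, x) = -4 + (-5 + 3*12)² = -4 + (-5 + 36)² = -4 + 31² = -4 + 961 = 957)
V(-1, 5)*((-76 - 70) - 86) = 957*((-76 - 70) - 86) = 957*(-146 - 86) = 957*(-232) = -222024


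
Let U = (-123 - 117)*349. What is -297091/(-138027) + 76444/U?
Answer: 1194417181/963428460 ≈ 1.2398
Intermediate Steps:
U = -83760 (U = -240*349 = -83760)
-297091/(-138027) + 76444/U = -297091/(-138027) + 76444/(-83760) = -297091*(-1/138027) + 76444*(-1/83760) = 297091/138027 - 19111/20940 = 1194417181/963428460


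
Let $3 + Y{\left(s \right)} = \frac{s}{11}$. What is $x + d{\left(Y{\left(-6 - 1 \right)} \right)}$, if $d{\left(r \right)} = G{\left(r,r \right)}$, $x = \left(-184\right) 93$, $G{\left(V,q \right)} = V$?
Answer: $- \frac{188272}{11} \approx -17116.0$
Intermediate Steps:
$Y{\left(s \right)} = -3 + \frac{s}{11}$
$x = -17112$
$d{\left(r \right)} = r$
$x + d{\left(Y{\left(-6 - 1 \right)} \right)} = -17112 - \left(3 - \frac{-6 - 1}{11}\right) = -17112 + \left(-3 + \frac{1}{11} \left(-7\right)\right) = -17112 - \frac{40}{11} = - \frac{188272}{11}$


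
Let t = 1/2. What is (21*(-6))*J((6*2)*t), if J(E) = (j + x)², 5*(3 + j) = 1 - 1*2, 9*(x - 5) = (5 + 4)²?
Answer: -367416/25 ≈ -14697.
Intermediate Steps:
t = ½ ≈ 0.50000
x = 14 (x = 5 + (5 + 4)²/9 = 5 + (⅑)*9² = 5 + (⅑)*81 = 5 + 9 = 14)
j = -16/5 (j = -3 + (1 - 1*2)/5 = -3 + (1 - 2)/5 = -3 + (⅕)*(-1) = -3 - ⅕ = -16/5 ≈ -3.2000)
J(E) = 2916/25 (J(E) = (-16/5 + 14)² = (54/5)² = 2916/25)
(21*(-6))*J((6*2)*t) = (21*(-6))*(2916/25) = -126*2916/25 = -367416/25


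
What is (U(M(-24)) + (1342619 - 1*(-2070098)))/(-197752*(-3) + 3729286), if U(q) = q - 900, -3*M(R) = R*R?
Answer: 487375/617506 ≈ 0.78926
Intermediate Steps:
M(R) = -R²/3 (M(R) = -R*R/3 = -R²/3)
U(q) = -900 + q
(U(M(-24)) + (1342619 - 1*(-2070098)))/(-197752*(-3) + 3729286) = ((-900 - ⅓*(-24)²) + (1342619 - 1*(-2070098)))/(-197752*(-3) + 3729286) = ((-900 - ⅓*576) + (1342619 + 2070098))/(593256 + 3729286) = ((-900 - 192) + 3412717)/4322542 = (-1092 + 3412717)*(1/4322542) = 3411625*(1/4322542) = 487375/617506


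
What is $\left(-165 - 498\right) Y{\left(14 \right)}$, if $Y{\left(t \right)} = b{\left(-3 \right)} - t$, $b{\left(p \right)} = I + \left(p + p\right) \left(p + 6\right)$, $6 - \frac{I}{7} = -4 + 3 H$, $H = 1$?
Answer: $-11271$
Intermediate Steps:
$I = 49$ ($I = 42 - 7 \left(-4 + 3 \cdot 1\right) = 42 - 7 \left(-4 + 3\right) = 42 - -7 = 42 + 7 = 49$)
$b{\left(p \right)} = 49 + 2 p \left(6 + p\right)$ ($b{\left(p \right)} = 49 + \left(p + p\right) \left(p + 6\right) = 49 + 2 p \left(6 + p\right)$)
$Y{\left(t \right)} = 31 - t$ ($Y{\left(t \right)} = \left(49 + 2 \left(-3\right)^{2} + 12 \left(-3\right)\right) - t = \left(49 + 2 \cdot 9 - 36\right) - t = \left(49 + 18 - 36\right) - t = 31 - t$)
$\left(-165 - 498\right) Y{\left(14 \right)} = \left(-165 - 498\right) \left(31 - 14\right) = - 663 \left(31 - 14\right) = \left(-663\right) 17 = -11271$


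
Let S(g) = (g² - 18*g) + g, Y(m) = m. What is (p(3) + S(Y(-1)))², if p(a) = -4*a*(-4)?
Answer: 4356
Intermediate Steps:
S(g) = g² - 17*g
p(a) = 16*a
(p(3) + S(Y(-1)))² = (16*3 - (-17 - 1))² = (48 - 1*(-18))² = (48 + 18)² = 66² = 4356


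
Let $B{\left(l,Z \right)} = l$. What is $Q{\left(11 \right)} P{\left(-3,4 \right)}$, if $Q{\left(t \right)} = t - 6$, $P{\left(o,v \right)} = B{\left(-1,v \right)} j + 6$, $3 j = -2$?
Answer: $\frac{100}{3} \approx 33.333$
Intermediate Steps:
$j = - \frac{2}{3}$ ($j = \frac{1}{3} \left(-2\right) = - \frac{2}{3} \approx -0.66667$)
$P{\left(o,v \right)} = \frac{20}{3}$ ($P{\left(o,v \right)} = \left(-1\right) \left(- \frac{2}{3}\right) + 6 = \frac{2}{3} + 6 = \frac{20}{3}$)
$Q{\left(t \right)} = -6 + t$
$Q{\left(11 \right)} P{\left(-3,4 \right)} = \left(-6 + 11\right) \frac{20}{3} = 5 \cdot \frac{20}{3} = \frac{100}{3}$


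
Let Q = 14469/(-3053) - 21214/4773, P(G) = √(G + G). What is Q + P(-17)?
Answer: -3112253/338883 + I*√34 ≈ -9.1839 + 5.831*I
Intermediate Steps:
P(G) = √2*√G (P(G) = √(2*G) = √2*√G)
Q = -3112253/338883 (Q = 14469*(-1/3053) - 21214*1/4773 = -14469/3053 - 21214/4773 = -3112253/338883 ≈ -9.1839)
Q + P(-17) = -3112253/338883 + √2*√(-17) = -3112253/338883 + √2*(I*√17) = -3112253/338883 + I*√34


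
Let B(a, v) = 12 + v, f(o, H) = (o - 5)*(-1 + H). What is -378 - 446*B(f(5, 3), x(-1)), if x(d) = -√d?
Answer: -5730 + 446*I ≈ -5730.0 + 446.0*I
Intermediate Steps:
f(o, H) = (-1 + H)*(-5 + o) (f(o, H) = (-5 + o)*(-1 + H) = (-1 + H)*(-5 + o))
-378 - 446*B(f(5, 3), x(-1)) = -378 - 446*(12 - √(-1)) = -378 - 446*(12 - I) = -378 + (-5352 + 446*I) = -5730 + 446*I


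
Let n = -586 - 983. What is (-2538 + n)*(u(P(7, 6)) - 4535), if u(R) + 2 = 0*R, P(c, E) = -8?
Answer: 18633459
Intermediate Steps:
n = -1569
u(R) = -2 (u(R) = -2 + 0*R = -2 + 0 = -2)
(-2538 + n)*(u(P(7, 6)) - 4535) = (-2538 - 1569)*(-2 - 4535) = -4107*(-4537) = 18633459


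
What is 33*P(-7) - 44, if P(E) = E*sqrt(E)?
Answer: -44 - 231*I*sqrt(7) ≈ -44.0 - 611.17*I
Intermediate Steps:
P(E) = E**(3/2)
33*P(-7) - 44 = 33*(-7)**(3/2) - 44 = 33*(-7*I*sqrt(7)) - 44 = -231*I*sqrt(7) - 44 = -44 - 231*I*sqrt(7)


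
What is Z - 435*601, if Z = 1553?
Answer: -259882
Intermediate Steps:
Z - 435*601 = 1553 - 435*601 = 1553 - 261435 = -259882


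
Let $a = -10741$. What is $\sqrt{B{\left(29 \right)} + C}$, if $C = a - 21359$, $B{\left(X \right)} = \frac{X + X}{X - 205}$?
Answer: $\frac{i \sqrt{62146238}}{44} \approx 179.17 i$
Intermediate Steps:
$B{\left(X \right)} = \frac{2 X}{-205 + X}$
$C = -32100$ ($C = -10741 - 21359 = -32100$)
$\sqrt{B{\left(29 \right)} + C} = \sqrt{2 \cdot 29 \frac{1}{-205 + 29} - 32100} = \sqrt{2 \cdot 29 \frac{1}{-176} - 32100} = \sqrt{2 \cdot 29 \left(- \frac{1}{176}\right) - 32100} = \sqrt{- \frac{29}{88} - 32100} = \sqrt{- \frac{2824829}{88}} = \frac{i \sqrt{62146238}}{44}$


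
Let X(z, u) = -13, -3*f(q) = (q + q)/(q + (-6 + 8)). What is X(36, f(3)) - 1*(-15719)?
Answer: 15706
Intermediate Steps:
f(q) = -2*q/(3*(2 + q)) (f(q) = -(q + q)/(3*(q + (-6 + 8))) = -2*q/(3*(q + 2)) = -2*q/(3*(2 + q)))
X(36, f(3)) - 1*(-15719) = -13 - 1*(-15719) = -13 + 15719 = 15706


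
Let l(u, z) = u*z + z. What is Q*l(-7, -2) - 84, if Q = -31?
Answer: -456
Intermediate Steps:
l(u, z) = z + u*z
Q*l(-7, -2) - 84 = -(-62)*(1 - 7) - 84 = -(-62)*(-6) - 84 = -31*12 - 84 = -372 - 84 = -456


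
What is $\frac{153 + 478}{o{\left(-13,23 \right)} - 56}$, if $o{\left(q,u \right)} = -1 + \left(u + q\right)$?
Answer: $- \frac{631}{47} \approx -13.426$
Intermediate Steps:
$o{\left(q,u \right)} = -1 + q + u$ ($o{\left(q,u \right)} = -1 + \left(q + u\right) = -1 + q + u$)
$\frac{153 + 478}{o{\left(-13,23 \right)} - 56} = \frac{153 + 478}{\left(-1 - 13 + 23\right) - 56} = \frac{631}{9 - 56} = \frac{631}{-47} = 631 \left(- \frac{1}{47}\right) = - \frac{631}{47}$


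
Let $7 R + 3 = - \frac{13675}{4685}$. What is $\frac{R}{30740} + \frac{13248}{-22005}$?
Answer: $- \frac{29680358749}{49296984870} \approx -0.60207$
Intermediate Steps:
$R = - \frac{5546}{6559}$ ($R = - \frac{3}{7} + \frac{\left(-13675\right) \frac{1}{4685}}{7} = - \frac{3}{7} + \frac{1}{7} \left(- \frac{2735}{937}\right) = - \frac{3}{7} - \frac{2735}{6559} = - \frac{5546}{6559} \approx -0.84556$)
$\frac{R}{30740} + \frac{13248}{-22005} = - \frac{5546}{6559 \cdot 30740} + \frac{13248}{-22005} = \left(- \frac{5546}{6559}\right) \frac{1}{30740} + 13248 \left(- \frac{1}{22005}\right) = - \frac{2773}{100811830} - \frac{1472}{2445} = - \frac{29680358749}{49296984870}$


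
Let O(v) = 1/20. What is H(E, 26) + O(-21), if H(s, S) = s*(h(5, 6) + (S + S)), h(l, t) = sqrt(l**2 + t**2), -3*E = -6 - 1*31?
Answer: 38483/60 + 37*sqrt(61)/3 ≈ 737.71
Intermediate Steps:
E = 37/3 (E = -(-6 - 1*31)/3 = -(-6 - 31)/3 = -1/3*(-37) = 37/3 ≈ 12.333)
O(v) = 1/20
H(s, S) = s*(sqrt(61) + 2*S) (H(s, S) = s*(sqrt(5**2 + 6**2) + (S + S)) = s*(sqrt(25 + 36) + 2*S) = s*(sqrt(61) + 2*S))
H(E, 26) + O(-21) = 37*(sqrt(61) + 2*26)/3 + 1/20 = 37*(sqrt(61) + 52)/3 + 1/20 = 37*(52 + sqrt(61))/3 + 1/20 = (1924/3 + 37*sqrt(61)/3) + 1/20 = 38483/60 + 37*sqrt(61)/3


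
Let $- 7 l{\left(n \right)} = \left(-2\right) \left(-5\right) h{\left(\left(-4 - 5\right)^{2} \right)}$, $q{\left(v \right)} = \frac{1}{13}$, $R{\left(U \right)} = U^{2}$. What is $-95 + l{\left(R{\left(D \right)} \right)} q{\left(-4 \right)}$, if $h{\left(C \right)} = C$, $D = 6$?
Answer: $- \frac{9455}{91} \approx -103.9$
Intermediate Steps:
$q{\left(v \right)} = \frac{1}{13}$
$l{\left(n \right)} = - \frac{810}{7}$ ($l{\left(n \right)} = - \frac{\left(-2\right) \left(-5\right) \left(-4 - 5\right)^{2}}{7} = - \frac{10 \left(-9\right)^{2}}{7} = - \frac{10 \cdot 81}{7} = \left(- \frac{1}{7}\right) 810 = - \frac{810}{7}$)
$-95 + l{\left(R{\left(D \right)} \right)} q{\left(-4 \right)} = -95 - \frac{810}{91} = - \frac{9455}{91}$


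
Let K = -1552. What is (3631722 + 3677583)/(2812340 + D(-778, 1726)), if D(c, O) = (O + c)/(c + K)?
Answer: 8515340325/3276375626 ≈ 2.5990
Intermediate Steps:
D(c, O) = (O + c)/(-1552 + c) (D(c, O) = (O + c)/(c - 1552) = (O + c)/(-1552 + c))
(3631722 + 3677583)/(2812340 + D(-778, 1726)) = (3631722 + 3677583)/(2812340 + (1726 - 778)/(-1552 - 778)) = 7309305/(2812340 + 948/(-2330)) = 7309305/(2812340 - 1/2330*948) = 7309305/(2812340 - 474/1165) = 7309305/(3276375626/1165) = 7309305*(1165/3276375626) = 8515340325/3276375626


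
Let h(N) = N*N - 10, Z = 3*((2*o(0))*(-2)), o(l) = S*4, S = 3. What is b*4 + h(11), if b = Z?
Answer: -465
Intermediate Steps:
o(l) = 12 (o(l) = 3*4 = 12)
Z = -144 (Z = 3*((2*12)*(-2)) = 3*(24*(-2)) = 3*(-48) = -144)
h(N) = -10 + N**2 (h(N) = N**2 - 10 = -10 + N**2)
b = -144
b*4 + h(11) = -144*4 + (-10 + 11**2) = -576 + (-10 + 121) = -576 + 111 = -465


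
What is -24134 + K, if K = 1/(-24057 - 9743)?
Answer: -815729201/33800 ≈ -24134.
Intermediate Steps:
K = -1/33800 (K = 1/(-33800) = -1/33800 ≈ -2.9586e-5)
-24134 + K = -24134 - 1/33800 = -815729201/33800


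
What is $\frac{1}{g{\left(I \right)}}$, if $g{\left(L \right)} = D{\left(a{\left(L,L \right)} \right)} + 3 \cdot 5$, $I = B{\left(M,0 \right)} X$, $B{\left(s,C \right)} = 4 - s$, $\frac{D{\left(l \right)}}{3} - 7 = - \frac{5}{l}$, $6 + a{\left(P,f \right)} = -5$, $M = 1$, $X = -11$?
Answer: $\frac{11}{411} \approx 0.026764$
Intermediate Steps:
$a{\left(P,f \right)} = -11$ ($a{\left(P,f \right)} = -6 - 5 = -11$)
$D{\left(l \right)} = 21 - \frac{15}{l}$ ($D{\left(l \right)} = 21 + 3 \left(- \frac{5}{l}\right) = 21 - \frac{15}{l}$)
$I = -33$ ($I = \left(4 - 1\right) \left(-11\right) = 3 \left(-11\right) = -33$)
$g{\left(L \right)} = \frac{411}{11}$ ($g{\left(L \right)} = \left(21 - \frac{15}{-11}\right) + 3 \cdot 5 = \left(21 - - \frac{15}{11}\right) + 15 = \left(21 + \frac{15}{11}\right) + 15 = \frac{246}{11} + 15 = \frac{411}{11}$)
$\frac{1}{g{\left(I \right)}} = \frac{1}{\frac{411}{11}} = \frac{11}{411}$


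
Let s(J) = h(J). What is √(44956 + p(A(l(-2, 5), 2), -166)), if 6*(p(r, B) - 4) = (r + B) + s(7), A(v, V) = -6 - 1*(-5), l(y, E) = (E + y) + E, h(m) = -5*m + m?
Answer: √179710/2 ≈ 211.96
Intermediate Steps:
h(m) = -4*m
l(y, E) = y + 2*E
s(J) = -4*J
A(v, V) = -1 (A(v, V) = -6 + 5 = -1)
p(r, B) = -⅔ + B/6 + r/6 (p(r, B) = 4 + ((r + B) - 4*7)/6 = 4 + ((B + r) - 28)/6 = 4 + (-28 + B + r)/6 = 4 + (-14/3 + B/6 + r/6) = -⅔ + B/6 + r/6)
√(44956 + p(A(l(-2, 5), 2), -166)) = √(44956 + (-⅔ + (⅙)*(-166) + (⅙)*(-1))) = √(44956 + (-⅔ - 83/3 - ⅙)) = √(44956 - 57/2) = √(89855/2) = √179710/2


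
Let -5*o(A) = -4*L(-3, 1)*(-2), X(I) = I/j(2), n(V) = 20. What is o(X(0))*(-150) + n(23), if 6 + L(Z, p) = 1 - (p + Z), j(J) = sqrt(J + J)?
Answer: -700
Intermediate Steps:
j(J) = sqrt(2)*sqrt(J) (j(J) = sqrt(2*J) = sqrt(2)*sqrt(J))
L(Z, p) = -5 - Z - p (L(Z, p) = -6 + (1 - (p + Z)) = -6 + (1 - (Z + p)) = -6 + (1 + (-Z - p)) = -6 + (1 - Z - p) = -5 - Z - p)
X(I) = I/2 (X(I) = I/((sqrt(2)*sqrt(2))) = I/2)
o(A) = 24/5 (o(A) = -(-4*(-5 - 1*(-3) - 1*1))*(-2)/5 = -(-4*(-5 + 3 - 1))*(-2)/5 = -(-4*(-3))*(-2)/5 = -12*(-2)/5 = -1/5*(-24) = 24/5)
o(X(0))*(-150) + n(23) = (24/5)*(-150) + 20 = -720 + 20 = -700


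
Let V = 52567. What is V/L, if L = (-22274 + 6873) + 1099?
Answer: -52567/14302 ≈ -3.6755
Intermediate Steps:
L = -14302 (L = -15401 + 1099 = -14302)
V/L = 52567/(-14302) = 52567*(-1/14302) = -52567/14302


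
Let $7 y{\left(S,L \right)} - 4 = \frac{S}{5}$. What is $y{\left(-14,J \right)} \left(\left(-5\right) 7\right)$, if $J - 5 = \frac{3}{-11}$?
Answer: $-6$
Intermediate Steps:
$J = \frac{52}{11}$ ($J = 5 + \frac{3}{-11} = 5 + 3 \left(- \frac{1}{11}\right) = 5 - \frac{3}{11} = \frac{52}{11} \approx 4.7273$)
$y{\left(S,L \right)} = \frac{4}{7} + \frac{S}{35}$ ($y{\left(S,L \right)} = \frac{4}{7} + \frac{S \frac{1}{5}}{7} = \frac{4}{7} + \frac{\frac{1}{5} S}{7} = \frac{4}{7} + \frac{S}{35}$)
$y{\left(-14,J \right)} \left(\left(-5\right) 7\right) = \left(\frac{4}{7} + \frac{1}{35} \left(-14\right)\right) \left(\left(-5\right) 7\right) = \left(\frac{4}{7} - \frac{2}{5}\right) \left(-35\right) = \frac{6}{35} \left(-35\right) = -6$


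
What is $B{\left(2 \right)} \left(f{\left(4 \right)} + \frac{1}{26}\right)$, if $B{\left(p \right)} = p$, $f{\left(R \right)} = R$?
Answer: $\frac{105}{13} \approx 8.0769$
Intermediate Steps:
$B{\left(2 \right)} \left(f{\left(4 \right)} + \frac{1}{26}\right) = 2 \left(4 + \frac{1}{26}\right) = 2 \cdot \frac{105}{26} = \frac{105}{13}$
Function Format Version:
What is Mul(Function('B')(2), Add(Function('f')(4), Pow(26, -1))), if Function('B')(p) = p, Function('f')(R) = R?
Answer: Rational(105, 13) ≈ 8.0769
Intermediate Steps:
Mul(Function('B')(2), Add(Function('f')(4), Pow(26, -1))) = Mul(2, Add(4, Pow(26, -1))) = Mul(2, Add(4, Rational(1, 26))) = Mul(2, Rational(105, 26)) = Rational(105, 13)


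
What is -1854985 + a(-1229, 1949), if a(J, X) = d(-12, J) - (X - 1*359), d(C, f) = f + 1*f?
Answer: -1859033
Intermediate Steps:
d(C, f) = 2*f (d(C, f) = f + f = 2*f)
a(J, X) = 359 - X + 2*J (a(J, X) = 2*J - (X - 1*359) = 2*J - (X - 359) = 2*J - (-359 + X) = 2*J + (359 - X) = 359 - X + 2*J)
-1854985 + a(-1229, 1949) = -1854985 + (359 - 1*1949 + 2*(-1229)) = -1854985 + (359 - 1949 - 2458) = -1854985 - 4048 = -1859033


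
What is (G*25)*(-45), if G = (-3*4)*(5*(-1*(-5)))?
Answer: 337500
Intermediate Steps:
G = -300 (G = -60*5 = -12*25 = -300)
(G*25)*(-45) = -300*25*(-45) = -7500*(-45) = 337500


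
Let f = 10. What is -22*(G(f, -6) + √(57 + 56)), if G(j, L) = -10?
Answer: 220 - 22*√113 ≈ -13.863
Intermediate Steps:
-22*(G(f, -6) + √(57 + 56)) = -22*(-10 + √(57 + 56)) = -22*(-10 + √113) = 220 - 22*√113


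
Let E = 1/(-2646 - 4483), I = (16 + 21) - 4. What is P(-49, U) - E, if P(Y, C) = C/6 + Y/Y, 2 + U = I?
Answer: 263779/42774 ≈ 6.1668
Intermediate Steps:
I = 33 (I = 37 - 4 = 33)
U = 31 (U = -2 + 33 = 31)
P(Y, C) = 1 + C/6 (P(Y, C) = C*(⅙) + 1 = C/6 + 1 = 1 + C/6)
E = -1/7129 (E = 1/(-7129) = -1/7129 ≈ -0.00014027)
P(-49, U) - E = (1 + (⅙)*31) - 1*(-1/7129) = (1 + 31/6) + 1/7129 = 37/6 + 1/7129 = 263779/42774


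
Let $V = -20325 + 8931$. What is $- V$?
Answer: $11394$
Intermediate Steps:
$V = -11394$
$- V = \left(-1\right) \left(-11394\right) = 11394$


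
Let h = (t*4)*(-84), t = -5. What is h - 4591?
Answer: -2911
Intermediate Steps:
h = 1680 (h = -5*4*(-84) = -20*(-84) = 1680)
h - 4591 = 1680 - 4591 = -2911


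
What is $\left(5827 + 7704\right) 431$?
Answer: $5831861$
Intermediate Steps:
$\left(5827 + 7704\right) 431 = 13531 \cdot 431 = 5831861$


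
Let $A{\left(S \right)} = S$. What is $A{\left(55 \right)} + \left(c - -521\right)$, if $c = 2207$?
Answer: $2783$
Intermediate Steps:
$A{\left(55 \right)} + \left(c - -521\right) = 55 + \left(2207 - -521\right) = 55 + \left(2207 + 521\right) = 55 + 2728 = 2783$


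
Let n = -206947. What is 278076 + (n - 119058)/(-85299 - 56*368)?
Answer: 29450520937/105907 ≈ 2.7808e+5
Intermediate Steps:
278076 + (n - 119058)/(-85299 - 56*368) = 278076 + (-206947 - 119058)/(-85299 - 56*368) = 278076 - 326005/(-85299 - 20608) = 278076 - 326005/(-105907) = 278076 - 326005*(-1/105907) = 278076 + 326005/105907 = 29450520937/105907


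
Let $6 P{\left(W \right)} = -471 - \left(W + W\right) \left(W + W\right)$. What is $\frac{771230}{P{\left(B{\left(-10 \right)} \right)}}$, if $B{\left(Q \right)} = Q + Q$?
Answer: $- \frac{4627380}{2071} \approx -2234.4$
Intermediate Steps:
$B{\left(Q \right)} = 2 Q$
$P{\left(W \right)} = - \frac{157}{2} - \frac{2 W^{2}}{3}$ ($P{\left(W \right)} = \frac{-471 - \left(W + W\right) \left(W + W\right)}{6} = \frac{-471 - 2 W 2 W}{6} = \frac{-471 - 4 W^{2}}{6} = - \frac{157}{2} - \frac{2 W^{2}}{3}$)
$\frac{771230}{P{\left(B{\left(-10 \right)} \right)}} = \frac{771230}{- \frac{157}{2} - \frac{2 \left(2 \left(-10\right)\right)^{2}}{3}} = \frac{771230}{- \frac{157}{2} - \frac{2 \left(-20\right)^{2}}{3}} = \frac{771230}{- \frac{157}{2} - \frac{800}{3}} = \frac{771230}{- \frac{2071}{6}} = 771230 \left(- \frac{6}{2071}\right) = - \frac{4627380}{2071}$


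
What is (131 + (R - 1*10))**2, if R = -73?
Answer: 2304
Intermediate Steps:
(131 + (R - 1*10))**2 = (131 + (-73 - 1*10))**2 = (131 + (-73 - 10))**2 = (131 - 83)**2 = 48**2 = 2304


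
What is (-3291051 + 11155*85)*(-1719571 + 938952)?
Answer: 1828893520244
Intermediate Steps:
(-3291051 + 11155*85)*(-1719571 + 938952) = (-3291051 + 948175)*(-780619) = -2342876*(-780619) = 1828893520244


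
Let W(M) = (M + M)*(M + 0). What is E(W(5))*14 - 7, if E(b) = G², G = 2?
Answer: 49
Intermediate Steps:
W(M) = 2*M² (W(M) = (2*M)*M = 2*M²)
E(b) = 4 (E(b) = 2² = 4)
E(W(5))*14 - 7 = 4*14 - 7 = 56 - 7 = 49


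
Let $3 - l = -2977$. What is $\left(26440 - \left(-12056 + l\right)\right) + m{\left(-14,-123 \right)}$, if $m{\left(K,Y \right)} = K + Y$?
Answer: $35379$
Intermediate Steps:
$l = 2980$ ($l = 3 - -2977 = 3 + 2977 = 2980$)
$\left(26440 - \left(-12056 + l\right)\right) + m{\left(-14,-123 \right)} = \left(26440 + \left(12056 - 2980\right)\right) - 137 = \left(26440 + 9076\right) - 137 = 35516 - 137 = 35379$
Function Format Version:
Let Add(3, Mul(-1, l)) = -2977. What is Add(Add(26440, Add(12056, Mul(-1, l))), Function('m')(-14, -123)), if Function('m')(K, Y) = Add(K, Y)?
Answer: 35379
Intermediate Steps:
l = 2980 (l = Add(3, Mul(-1, -2977)) = Add(3, 2977) = 2980)
Add(Add(26440, Add(12056, Mul(-1, l))), Function('m')(-14, -123)) = Add(Add(26440, Add(12056, Mul(-1, 2980))), Add(-14, -123)) = Add(Add(26440, Add(12056, -2980)), -137) = Add(Add(26440, 9076), -137) = Add(35516, -137) = 35379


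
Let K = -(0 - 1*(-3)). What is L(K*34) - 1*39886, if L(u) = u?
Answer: -39988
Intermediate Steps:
K = -3 (K = -(0 + 3) = -1*3 = -3)
L(K*34) - 1*39886 = -3*34 - 1*39886 = -102 - 39886 = -39988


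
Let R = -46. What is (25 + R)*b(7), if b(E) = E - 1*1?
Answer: -126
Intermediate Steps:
b(E) = -1 + E (b(E) = E - 1 = -1 + E)
(25 + R)*b(7) = (25 - 46)*(-1 + 7) = -21*6 = -126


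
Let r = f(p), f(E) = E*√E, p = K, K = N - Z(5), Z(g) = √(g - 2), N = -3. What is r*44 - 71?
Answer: -71 - 44*I*(3 + √3)^(3/2) ≈ -71.0 - 452.93*I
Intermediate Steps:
Z(g) = √(-2 + g)
K = -3 - √3 (K = -3 - √(-2 + 5) = -3 - √3 ≈ -4.7320)
p = -3 - √3 ≈ -4.7320
f(E) = E^(3/2)
r = (-3 - √3)^(3/2) ≈ -10.294*I
r*44 - 71 = -I*(3 + √3)^(3/2)*44 - 71 = -44*I*(3 + √3)^(3/2) - 71 = -71 - 44*I*(3 + √3)^(3/2)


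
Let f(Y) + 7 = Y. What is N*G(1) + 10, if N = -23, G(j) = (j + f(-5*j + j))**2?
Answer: -2290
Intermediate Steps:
f(Y) = -7 + Y
G(j) = (-7 - 3*j)**2 (G(j) = (j + (-7 + (-5*j + j)))**2 = (j + (-7 - 4*j))**2 = (-7 - 3*j)**2)
N*G(1) + 10 = -23*(7 + 3*1)**2 + 10 = -23*(7 + 3)**2 + 10 = -23*10**2 + 10 = -23*100 + 10 = -2300 + 10 = -2290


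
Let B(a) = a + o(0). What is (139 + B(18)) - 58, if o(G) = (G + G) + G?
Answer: 99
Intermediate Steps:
o(G) = 3*G (o(G) = 2*G + G = 3*G)
B(a) = a (B(a) = a + 3*0 = a + 0 = a)
(139 + B(18)) - 58 = (139 + 18) - 58 = 157 - 58 = 99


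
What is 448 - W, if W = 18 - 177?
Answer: 607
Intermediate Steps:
W = -159
448 - W = 448 - 1*(-159) = 448 + 159 = 607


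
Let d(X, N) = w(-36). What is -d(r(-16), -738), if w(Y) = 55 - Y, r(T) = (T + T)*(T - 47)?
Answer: -91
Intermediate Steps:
r(T) = 2*T*(-47 + T) (r(T) = (2*T)*(-47 + T) = 2*T*(-47 + T))
d(X, N) = 91 (d(X, N) = 55 - 1*(-36) = 55 + 36 = 91)
-d(r(-16), -738) = -1*91 = -91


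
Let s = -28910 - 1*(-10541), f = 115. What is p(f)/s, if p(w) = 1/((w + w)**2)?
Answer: -1/971720100 ≈ -1.0291e-9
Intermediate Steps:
s = -18369 (s = -28910 + 10541 = -18369)
p(w) = 1/(4*w**2) (p(w) = 1/((2*w)**2) = 1/(4*w**2))
p(f)/s = ((1/4)/115**2)/(-18369) = ((1/4)*(1/13225))*(-1/18369) = (1/52900)*(-1/18369) = -1/971720100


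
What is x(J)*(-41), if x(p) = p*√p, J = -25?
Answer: 5125*I ≈ 5125.0*I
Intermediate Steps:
x(p) = p^(3/2)
x(J)*(-41) = (-25)^(3/2)*(-41) = -125*I*(-41) = 5125*I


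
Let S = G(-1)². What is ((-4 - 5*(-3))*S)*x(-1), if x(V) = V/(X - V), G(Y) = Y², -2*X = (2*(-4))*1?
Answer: -11/5 ≈ -2.2000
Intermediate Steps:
X = 4 (X = -2*(-4)/2 = -(-4) = -½*(-8) = 4)
x(V) = V/(4 - V)
S = 1 (S = ((-1)²)² = 1² = 1)
((-4 - 5*(-3))*S)*x(-1) = ((-4 - 5*(-3))*1)*(-1*(-1)/(-4 - 1)) = ((-4 + 15)*1)*(-1*(-1)/(-5)) = (11*1)*(-1*(-1)*(-⅕)) = 11*(-⅕) = -11/5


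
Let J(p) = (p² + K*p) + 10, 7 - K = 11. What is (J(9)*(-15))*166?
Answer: -136950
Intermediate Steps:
K = -4 (K = 7 - 1*11 = 7 - 11 = -4)
J(p) = 10 + p² - 4*p (J(p) = (p² - 4*p) + 10 = 10 + p² - 4*p)
(J(9)*(-15))*166 = ((10 + 9² - 4*9)*(-15))*166 = ((10 + 81 - 36)*(-15))*166 = (55*(-15))*166 = -825*166 = -136950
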